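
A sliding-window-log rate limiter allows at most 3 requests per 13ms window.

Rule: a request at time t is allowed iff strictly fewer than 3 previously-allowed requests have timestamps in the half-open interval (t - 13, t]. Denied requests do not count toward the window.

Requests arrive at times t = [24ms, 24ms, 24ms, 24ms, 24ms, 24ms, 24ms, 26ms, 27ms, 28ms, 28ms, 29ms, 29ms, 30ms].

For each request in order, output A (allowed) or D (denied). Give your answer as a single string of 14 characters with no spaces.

Tracking allowed requests in the window:
  req#1 t=24ms: ALLOW
  req#2 t=24ms: ALLOW
  req#3 t=24ms: ALLOW
  req#4 t=24ms: DENY
  req#5 t=24ms: DENY
  req#6 t=24ms: DENY
  req#7 t=24ms: DENY
  req#8 t=26ms: DENY
  req#9 t=27ms: DENY
  req#10 t=28ms: DENY
  req#11 t=28ms: DENY
  req#12 t=29ms: DENY
  req#13 t=29ms: DENY
  req#14 t=30ms: DENY

Answer: AAADDDDDDDDDDD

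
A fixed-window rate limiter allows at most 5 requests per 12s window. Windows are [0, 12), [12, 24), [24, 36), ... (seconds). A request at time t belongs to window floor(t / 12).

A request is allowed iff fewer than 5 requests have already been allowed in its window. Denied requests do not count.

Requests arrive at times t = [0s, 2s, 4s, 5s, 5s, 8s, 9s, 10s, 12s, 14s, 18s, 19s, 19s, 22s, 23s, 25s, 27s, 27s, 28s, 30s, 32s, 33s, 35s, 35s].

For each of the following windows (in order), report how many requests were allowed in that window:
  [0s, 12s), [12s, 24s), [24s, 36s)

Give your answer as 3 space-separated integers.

Answer: 5 5 5

Derivation:
Processing requests:
  req#1 t=0s (window 0): ALLOW
  req#2 t=2s (window 0): ALLOW
  req#3 t=4s (window 0): ALLOW
  req#4 t=5s (window 0): ALLOW
  req#5 t=5s (window 0): ALLOW
  req#6 t=8s (window 0): DENY
  req#7 t=9s (window 0): DENY
  req#8 t=10s (window 0): DENY
  req#9 t=12s (window 1): ALLOW
  req#10 t=14s (window 1): ALLOW
  req#11 t=18s (window 1): ALLOW
  req#12 t=19s (window 1): ALLOW
  req#13 t=19s (window 1): ALLOW
  req#14 t=22s (window 1): DENY
  req#15 t=23s (window 1): DENY
  req#16 t=25s (window 2): ALLOW
  req#17 t=27s (window 2): ALLOW
  req#18 t=27s (window 2): ALLOW
  req#19 t=28s (window 2): ALLOW
  req#20 t=30s (window 2): ALLOW
  req#21 t=32s (window 2): DENY
  req#22 t=33s (window 2): DENY
  req#23 t=35s (window 2): DENY
  req#24 t=35s (window 2): DENY

Allowed counts by window: 5 5 5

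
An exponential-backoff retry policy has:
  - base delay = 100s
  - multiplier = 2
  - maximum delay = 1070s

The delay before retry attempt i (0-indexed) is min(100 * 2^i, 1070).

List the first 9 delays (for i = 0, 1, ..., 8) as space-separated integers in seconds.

Computing each delay:
  i=0: min(100*2^0, 1070) = 100
  i=1: min(100*2^1, 1070) = 200
  i=2: min(100*2^2, 1070) = 400
  i=3: min(100*2^3, 1070) = 800
  i=4: min(100*2^4, 1070) = 1070
  i=5: min(100*2^5, 1070) = 1070
  i=6: min(100*2^6, 1070) = 1070
  i=7: min(100*2^7, 1070) = 1070
  i=8: min(100*2^8, 1070) = 1070

Answer: 100 200 400 800 1070 1070 1070 1070 1070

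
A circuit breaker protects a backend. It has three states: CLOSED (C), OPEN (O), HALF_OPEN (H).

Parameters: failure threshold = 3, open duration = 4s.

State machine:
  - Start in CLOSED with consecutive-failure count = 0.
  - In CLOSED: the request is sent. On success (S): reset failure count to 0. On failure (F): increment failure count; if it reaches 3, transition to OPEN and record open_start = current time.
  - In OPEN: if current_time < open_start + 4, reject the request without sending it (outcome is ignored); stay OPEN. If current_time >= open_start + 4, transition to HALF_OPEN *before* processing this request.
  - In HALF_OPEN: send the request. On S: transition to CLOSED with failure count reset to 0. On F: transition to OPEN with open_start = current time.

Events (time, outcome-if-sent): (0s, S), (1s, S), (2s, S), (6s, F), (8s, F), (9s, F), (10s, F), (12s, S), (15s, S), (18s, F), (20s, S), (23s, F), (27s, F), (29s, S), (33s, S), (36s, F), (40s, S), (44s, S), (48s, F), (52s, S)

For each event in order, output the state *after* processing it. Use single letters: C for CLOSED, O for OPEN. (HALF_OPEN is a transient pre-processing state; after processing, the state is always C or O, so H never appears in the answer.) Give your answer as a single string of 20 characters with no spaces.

Answer: CCCCCOOOCCCCCCCCCCCC

Derivation:
State after each event:
  event#1 t=0s outcome=S: state=CLOSED
  event#2 t=1s outcome=S: state=CLOSED
  event#3 t=2s outcome=S: state=CLOSED
  event#4 t=6s outcome=F: state=CLOSED
  event#5 t=8s outcome=F: state=CLOSED
  event#6 t=9s outcome=F: state=OPEN
  event#7 t=10s outcome=F: state=OPEN
  event#8 t=12s outcome=S: state=OPEN
  event#9 t=15s outcome=S: state=CLOSED
  event#10 t=18s outcome=F: state=CLOSED
  event#11 t=20s outcome=S: state=CLOSED
  event#12 t=23s outcome=F: state=CLOSED
  event#13 t=27s outcome=F: state=CLOSED
  event#14 t=29s outcome=S: state=CLOSED
  event#15 t=33s outcome=S: state=CLOSED
  event#16 t=36s outcome=F: state=CLOSED
  event#17 t=40s outcome=S: state=CLOSED
  event#18 t=44s outcome=S: state=CLOSED
  event#19 t=48s outcome=F: state=CLOSED
  event#20 t=52s outcome=S: state=CLOSED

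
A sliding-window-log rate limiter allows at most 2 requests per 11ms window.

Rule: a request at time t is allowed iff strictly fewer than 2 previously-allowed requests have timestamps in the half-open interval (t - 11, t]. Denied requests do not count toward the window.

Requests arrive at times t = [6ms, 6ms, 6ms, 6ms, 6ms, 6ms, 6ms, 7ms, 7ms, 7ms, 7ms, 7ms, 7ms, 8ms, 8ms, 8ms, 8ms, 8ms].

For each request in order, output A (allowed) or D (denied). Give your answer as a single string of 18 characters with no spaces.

Tracking allowed requests in the window:
  req#1 t=6ms: ALLOW
  req#2 t=6ms: ALLOW
  req#3 t=6ms: DENY
  req#4 t=6ms: DENY
  req#5 t=6ms: DENY
  req#6 t=6ms: DENY
  req#7 t=6ms: DENY
  req#8 t=7ms: DENY
  req#9 t=7ms: DENY
  req#10 t=7ms: DENY
  req#11 t=7ms: DENY
  req#12 t=7ms: DENY
  req#13 t=7ms: DENY
  req#14 t=8ms: DENY
  req#15 t=8ms: DENY
  req#16 t=8ms: DENY
  req#17 t=8ms: DENY
  req#18 t=8ms: DENY

Answer: AADDDDDDDDDDDDDDDD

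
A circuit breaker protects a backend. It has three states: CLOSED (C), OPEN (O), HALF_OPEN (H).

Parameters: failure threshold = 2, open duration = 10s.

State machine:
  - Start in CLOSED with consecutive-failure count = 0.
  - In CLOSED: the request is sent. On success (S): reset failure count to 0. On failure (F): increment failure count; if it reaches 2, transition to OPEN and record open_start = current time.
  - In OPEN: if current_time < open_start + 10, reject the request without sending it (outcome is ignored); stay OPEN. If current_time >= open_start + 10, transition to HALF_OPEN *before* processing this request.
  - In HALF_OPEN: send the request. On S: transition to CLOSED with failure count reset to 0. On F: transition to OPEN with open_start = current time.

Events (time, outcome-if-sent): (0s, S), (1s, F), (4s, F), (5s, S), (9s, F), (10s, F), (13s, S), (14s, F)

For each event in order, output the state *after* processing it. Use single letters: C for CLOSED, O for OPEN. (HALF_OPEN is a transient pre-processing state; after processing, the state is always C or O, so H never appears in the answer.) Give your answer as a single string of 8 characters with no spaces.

Answer: CCOOOOOO

Derivation:
State after each event:
  event#1 t=0s outcome=S: state=CLOSED
  event#2 t=1s outcome=F: state=CLOSED
  event#3 t=4s outcome=F: state=OPEN
  event#4 t=5s outcome=S: state=OPEN
  event#5 t=9s outcome=F: state=OPEN
  event#6 t=10s outcome=F: state=OPEN
  event#7 t=13s outcome=S: state=OPEN
  event#8 t=14s outcome=F: state=OPEN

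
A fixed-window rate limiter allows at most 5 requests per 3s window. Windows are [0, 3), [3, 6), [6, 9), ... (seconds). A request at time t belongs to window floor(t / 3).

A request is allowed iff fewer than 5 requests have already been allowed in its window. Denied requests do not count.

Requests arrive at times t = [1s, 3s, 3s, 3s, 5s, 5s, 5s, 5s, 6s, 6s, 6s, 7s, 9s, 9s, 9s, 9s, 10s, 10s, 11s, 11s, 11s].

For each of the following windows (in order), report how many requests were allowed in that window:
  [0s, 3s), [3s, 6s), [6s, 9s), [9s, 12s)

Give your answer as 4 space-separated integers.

Answer: 1 5 4 5

Derivation:
Processing requests:
  req#1 t=1s (window 0): ALLOW
  req#2 t=3s (window 1): ALLOW
  req#3 t=3s (window 1): ALLOW
  req#4 t=3s (window 1): ALLOW
  req#5 t=5s (window 1): ALLOW
  req#6 t=5s (window 1): ALLOW
  req#7 t=5s (window 1): DENY
  req#8 t=5s (window 1): DENY
  req#9 t=6s (window 2): ALLOW
  req#10 t=6s (window 2): ALLOW
  req#11 t=6s (window 2): ALLOW
  req#12 t=7s (window 2): ALLOW
  req#13 t=9s (window 3): ALLOW
  req#14 t=9s (window 3): ALLOW
  req#15 t=9s (window 3): ALLOW
  req#16 t=9s (window 3): ALLOW
  req#17 t=10s (window 3): ALLOW
  req#18 t=10s (window 3): DENY
  req#19 t=11s (window 3): DENY
  req#20 t=11s (window 3): DENY
  req#21 t=11s (window 3): DENY

Allowed counts by window: 1 5 4 5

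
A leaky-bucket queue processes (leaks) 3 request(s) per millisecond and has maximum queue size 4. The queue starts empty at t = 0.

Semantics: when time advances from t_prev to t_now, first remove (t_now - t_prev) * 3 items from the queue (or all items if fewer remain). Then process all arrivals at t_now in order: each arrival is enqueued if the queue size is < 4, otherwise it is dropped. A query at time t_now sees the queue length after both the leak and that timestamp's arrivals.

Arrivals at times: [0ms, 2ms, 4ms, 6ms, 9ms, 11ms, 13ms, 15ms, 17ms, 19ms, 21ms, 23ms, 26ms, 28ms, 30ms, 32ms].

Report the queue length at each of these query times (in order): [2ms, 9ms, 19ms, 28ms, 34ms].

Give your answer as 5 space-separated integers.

Answer: 1 1 1 1 0

Derivation:
Queue lengths at query times:
  query t=2ms: backlog = 1
  query t=9ms: backlog = 1
  query t=19ms: backlog = 1
  query t=28ms: backlog = 1
  query t=34ms: backlog = 0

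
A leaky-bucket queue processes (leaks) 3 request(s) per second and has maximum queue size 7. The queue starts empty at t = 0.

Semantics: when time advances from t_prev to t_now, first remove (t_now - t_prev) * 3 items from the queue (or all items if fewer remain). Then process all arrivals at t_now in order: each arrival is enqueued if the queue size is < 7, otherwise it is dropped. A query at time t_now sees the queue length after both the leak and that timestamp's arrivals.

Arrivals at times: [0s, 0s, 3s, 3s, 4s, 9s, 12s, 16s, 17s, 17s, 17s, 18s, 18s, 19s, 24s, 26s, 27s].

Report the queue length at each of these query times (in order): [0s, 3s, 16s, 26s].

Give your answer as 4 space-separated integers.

Queue lengths at query times:
  query t=0s: backlog = 2
  query t=3s: backlog = 2
  query t=16s: backlog = 1
  query t=26s: backlog = 1

Answer: 2 2 1 1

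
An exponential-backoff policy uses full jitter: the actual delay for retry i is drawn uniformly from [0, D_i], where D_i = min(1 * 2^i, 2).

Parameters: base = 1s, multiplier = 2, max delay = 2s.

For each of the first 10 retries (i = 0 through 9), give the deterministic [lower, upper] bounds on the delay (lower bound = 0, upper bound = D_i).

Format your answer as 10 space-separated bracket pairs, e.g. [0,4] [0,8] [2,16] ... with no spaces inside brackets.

Answer: [0,1] [0,2] [0,2] [0,2] [0,2] [0,2] [0,2] [0,2] [0,2] [0,2]

Derivation:
Computing bounds per retry:
  i=0: D_i=min(1*2^0,2)=1, bounds=[0,1]
  i=1: D_i=min(1*2^1,2)=2, bounds=[0,2]
  i=2: D_i=min(1*2^2,2)=2, bounds=[0,2]
  i=3: D_i=min(1*2^3,2)=2, bounds=[0,2]
  i=4: D_i=min(1*2^4,2)=2, bounds=[0,2]
  i=5: D_i=min(1*2^5,2)=2, bounds=[0,2]
  i=6: D_i=min(1*2^6,2)=2, bounds=[0,2]
  i=7: D_i=min(1*2^7,2)=2, bounds=[0,2]
  i=8: D_i=min(1*2^8,2)=2, bounds=[0,2]
  i=9: D_i=min(1*2^9,2)=2, bounds=[0,2]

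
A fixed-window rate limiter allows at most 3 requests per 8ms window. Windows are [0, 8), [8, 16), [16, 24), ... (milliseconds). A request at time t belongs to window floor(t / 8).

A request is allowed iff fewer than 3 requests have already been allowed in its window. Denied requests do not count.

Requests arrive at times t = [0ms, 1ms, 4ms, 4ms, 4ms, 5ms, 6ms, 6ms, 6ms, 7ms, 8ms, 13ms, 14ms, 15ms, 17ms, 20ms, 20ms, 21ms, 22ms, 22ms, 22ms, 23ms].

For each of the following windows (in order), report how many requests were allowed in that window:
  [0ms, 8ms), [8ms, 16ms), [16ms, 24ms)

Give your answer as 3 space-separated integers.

Answer: 3 3 3

Derivation:
Processing requests:
  req#1 t=0ms (window 0): ALLOW
  req#2 t=1ms (window 0): ALLOW
  req#3 t=4ms (window 0): ALLOW
  req#4 t=4ms (window 0): DENY
  req#5 t=4ms (window 0): DENY
  req#6 t=5ms (window 0): DENY
  req#7 t=6ms (window 0): DENY
  req#8 t=6ms (window 0): DENY
  req#9 t=6ms (window 0): DENY
  req#10 t=7ms (window 0): DENY
  req#11 t=8ms (window 1): ALLOW
  req#12 t=13ms (window 1): ALLOW
  req#13 t=14ms (window 1): ALLOW
  req#14 t=15ms (window 1): DENY
  req#15 t=17ms (window 2): ALLOW
  req#16 t=20ms (window 2): ALLOW
  req#17 t=20ms (window 2): ALLOW
  req#18 t=21ms (window 2): DENY
  req#19 t=22ms (window 2): DENY
  req#20 t=22ms (window 2): DENY
  req#21 t=22ms (window 2): DENY
  req#22 t=23ms (window 2): DENY

Allowed counts by window: 3 3 3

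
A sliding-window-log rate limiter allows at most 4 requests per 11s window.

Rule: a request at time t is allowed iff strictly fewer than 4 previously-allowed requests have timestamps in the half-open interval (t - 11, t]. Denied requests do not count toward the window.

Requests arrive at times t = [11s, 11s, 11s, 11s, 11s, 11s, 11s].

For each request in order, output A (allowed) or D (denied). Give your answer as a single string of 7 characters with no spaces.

Answer: AAAADDD

Derivation:
Tracking allowed requests in the window:
  req#1 t=11s: ALLOW
  req#2 t=11s: ALLOW
  req#3 t=11s: ALLOW
  req#4 t=11s: ALLOW
  req#5 t=11s: DENY
  req#6 t=11s: DENY
  req#7 t=11s: DENY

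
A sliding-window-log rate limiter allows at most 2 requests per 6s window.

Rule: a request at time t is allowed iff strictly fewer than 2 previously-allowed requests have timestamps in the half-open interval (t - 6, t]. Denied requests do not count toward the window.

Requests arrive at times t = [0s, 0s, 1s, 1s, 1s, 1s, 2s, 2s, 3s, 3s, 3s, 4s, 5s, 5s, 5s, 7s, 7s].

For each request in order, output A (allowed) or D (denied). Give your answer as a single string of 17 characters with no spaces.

Tracking allowed requests in the window:
  req#1 t=0s: ALLOW
  req#2 t=0s: ALLOW
  req#3 t=1s: DENY
  req#4 t=1s: DENY
  req#5 t=1s: DENY
  req#6 t=1s: DENY
  req#7 t=2s: DENY
  req#8 t=2s: DENY
  req#9 t=3s: DENY
  req#10 t=3s: DENY
  req#11 t=3s: DENY
  req#12 t=4s: DENY
  req#13 t=5s: DENY
  req#14 t=5s: DENY
  req#15 t=5s: DENY
  req#16 t=7s: ALLOW
  req#17 t=7s: ALLOW

Answer: AADDDDDDDDDDDDDAA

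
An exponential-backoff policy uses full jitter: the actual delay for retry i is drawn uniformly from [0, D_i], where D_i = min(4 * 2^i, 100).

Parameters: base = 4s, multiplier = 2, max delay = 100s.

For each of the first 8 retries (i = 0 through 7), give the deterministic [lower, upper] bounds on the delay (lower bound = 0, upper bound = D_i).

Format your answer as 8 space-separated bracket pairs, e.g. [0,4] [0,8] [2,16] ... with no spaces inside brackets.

Answer: [0,4] [0,8] [0,16] [0,32] [0,64] [0,100] [0,100] [0,100]

Derivation:
Computing bounds per retry:
  i=0: D_i=min(4*2^0,100)=4, bounds=[0,4]
  i=1: D_i=min(4*2^1,100)=8, bounds=[0,8]
  i=2: D_i=min(4*2^2,100)=16, bounds=[0,16]
  i=3: D_i=min(4*2^3,100)=32, bounds=[0,32]
  i=4: D_i=min(4*2^4,100)=64, bounds=[0,64]
  i=5: D_i=min(4*2^5,100)=100, bounds=[0,100]
  i=6: D_i=min(4*2^6,100)=100, bounds=[0,100]
  i=7: D_i=min(4*2^7,100)=100, bounds=[0,100]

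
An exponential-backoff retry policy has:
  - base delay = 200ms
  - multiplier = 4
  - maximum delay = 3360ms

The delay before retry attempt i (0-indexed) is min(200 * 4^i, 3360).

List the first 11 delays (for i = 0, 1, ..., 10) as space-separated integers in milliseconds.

Answer: 200 800 3200 3360 3360 3360 3360 3360 3360 3360 3360

Derivation:
Computing each delay:
  i=0: min(200*4^0, 3360) = 200
  i=1: min(200*4^1, 3360) = 800
  i=2: min(200*4^2, 3360) = 3200
  i=3: min(200*4^3, 3360) = 3360
  i=4: min(200*4^4, 3360) = 3360
  i=5: min(200*4^5, 3360) = 3360
  i=6: min(200*4^6, 3360) = 3360
  i=7: min(200*4^7, 3360) = 3360
  i=8: min(200*4^8, 3360) = 3360
  i=9: min(200*4^9, 3360) = 3360
  i=10: min(200*4^10, 3360) = 3360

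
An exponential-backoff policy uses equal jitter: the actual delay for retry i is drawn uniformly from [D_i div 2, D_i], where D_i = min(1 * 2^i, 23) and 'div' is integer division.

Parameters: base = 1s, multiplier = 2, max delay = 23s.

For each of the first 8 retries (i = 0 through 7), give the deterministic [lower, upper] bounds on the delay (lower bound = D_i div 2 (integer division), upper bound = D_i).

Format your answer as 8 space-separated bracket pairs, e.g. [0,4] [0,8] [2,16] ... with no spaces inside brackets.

Answer: [0,1] [1,2] [2,4] [4,8] [8,16] [11,23] [11,23] [11,23]

Derivation:
Computing bounds per retry:
  i=0: D_i=min(1*2^0,23)=1, bounds=[0,1]
  i=1: D_i=min(1*2^1,23)=2, bounds=[1,2]
  i=2: D_i=min(1*2^2,23)=4, bounds=[2,4]
  i=3: D_i=min(1*2^3,23)=8, bounds=[4,8]
  i=4: D_i=min(1*2^4,23)=16, bounds=[8,16]
  i=5: D_i=min(1*2^5,23)=23, bounds=[11,23]
  i=6: D_i=min(1*2^6,23)=23, bounds=[11,23]
  i=7: D_i=min(1*2^7,23)=23, bounds=[11,23]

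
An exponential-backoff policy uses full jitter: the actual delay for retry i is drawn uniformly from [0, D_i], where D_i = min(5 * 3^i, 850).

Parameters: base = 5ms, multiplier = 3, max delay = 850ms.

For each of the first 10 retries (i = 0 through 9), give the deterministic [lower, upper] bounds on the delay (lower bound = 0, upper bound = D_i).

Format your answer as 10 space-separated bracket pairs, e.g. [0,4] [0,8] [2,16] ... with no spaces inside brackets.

Computing bounds per retry:
  i=0: D_i=min(5*3^0,850)=5, bounds=[0,5]
  i=1: D_i=min(5*3^1,850)=15, bounds=[0,15]
  i=2: D_i=min(5*3^2,850)=45, bounds=[0,45]
  i=3: D_i=min(5*3^3,850)=135, bounds=[0,135]
  i=4: D_i=min(5*3^4,850)=405, bounds=[0,405]
  i=5: D_i=min(5*3^5,850)=850, bounds=[0,850]
  i=6: D_i=min(5*3^6,850)=850, bounds=[0,850]
  i=7: D_i=min(5*3^7,850)=850, bounds=[0,850]
  i=8: D_i=min(5*3^8,850)=850, bounds=[0,850]
  i=9: D_i=min(5*3^9,850)=850, bounds=[0,850]

Answer: [0,5] [0,15] [0,45] [0,135] [0,405] [0,850] [0,850] [0,850] [0,850] [0,850]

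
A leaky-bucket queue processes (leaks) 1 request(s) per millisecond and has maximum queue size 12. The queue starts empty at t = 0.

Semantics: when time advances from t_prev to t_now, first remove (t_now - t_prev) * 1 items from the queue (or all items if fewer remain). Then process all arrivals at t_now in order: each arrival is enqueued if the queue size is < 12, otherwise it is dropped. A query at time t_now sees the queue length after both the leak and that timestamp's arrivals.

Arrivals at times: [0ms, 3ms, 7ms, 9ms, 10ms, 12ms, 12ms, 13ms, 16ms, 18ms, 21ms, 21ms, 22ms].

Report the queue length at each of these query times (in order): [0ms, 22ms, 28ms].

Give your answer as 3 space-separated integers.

Queue lengths at query times:
  query t=0ms: backlog = 1
  query t=22ms: backlog = 2
  query t=28ms: backlog = 0

Answer: 1 2 0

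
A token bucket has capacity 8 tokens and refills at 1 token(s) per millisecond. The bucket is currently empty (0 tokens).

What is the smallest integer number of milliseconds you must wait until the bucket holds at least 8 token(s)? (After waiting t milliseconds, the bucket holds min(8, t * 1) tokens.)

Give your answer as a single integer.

Need t * 1 >= 8, so t >= 8/1.
Smallest integer t = ceil(8/1) = 8.

Answer: 8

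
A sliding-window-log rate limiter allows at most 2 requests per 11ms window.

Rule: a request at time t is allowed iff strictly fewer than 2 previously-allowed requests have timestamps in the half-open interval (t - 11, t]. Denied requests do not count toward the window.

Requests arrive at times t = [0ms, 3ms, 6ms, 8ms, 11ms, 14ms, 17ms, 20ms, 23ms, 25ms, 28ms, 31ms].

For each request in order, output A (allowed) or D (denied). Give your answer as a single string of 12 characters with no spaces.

Answer: AADDAADDAADD

Derivation:
Tracking allowed requests in the window:
  req#1 t=0ms: ALLOW
  req#2 t=3ms: ALLOW
  req#3 t=6ms: DENY
  req#4 t=8ms: DENY
  req#5 t=11ms: ALLOW
  req#6 t=14ms: ALLOW
  req#7 t=17ms: DENY
  req#8 t=20ms: DENY
  req#9 t=23ms: ALLOW
  req#10 t=25ms: ALLOW
  req#11 t=28ms: DENY
  req#12 t=31ms: DENY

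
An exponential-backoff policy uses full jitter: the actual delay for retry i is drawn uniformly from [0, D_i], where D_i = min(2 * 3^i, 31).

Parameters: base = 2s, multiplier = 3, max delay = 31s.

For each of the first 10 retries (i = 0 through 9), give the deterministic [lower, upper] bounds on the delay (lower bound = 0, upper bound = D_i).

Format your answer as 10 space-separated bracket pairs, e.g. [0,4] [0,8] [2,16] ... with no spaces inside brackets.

Answer: [0,2] [0,6] [0,18] [0,31] [0,31] [0,31] [0,31] [0,31] [0,31] [0,31]

Derivation:
Computing bounds per retry:
  i=0: D_i=min(2*3^0,31)=2, bounds=[0,2]
  i=1: D_i=min(2*3^1,31)=6, bounds=[0,6]
  i=2: D_i=min(2*3^2,31)=18, bounds=[0,18]
  i=3: D_i=min(2*3^3,31)=31, bounds=[0,31]
  i=4: D_i=min(2*3^4,31)=31, bounds=[0,31]
  i=5: D_i=min(2*3^5,31)=31, bounds=[0,31]
  i=6: D_i=min(2*3^6,31)=31, bounds=[0,31]
  i=7: D_i=min(2*3^7,31)=31, bounds=[0,31]
  i=8: D_i=min(2*3^8,31)=31, bounds=[0,31]
  i=9: D_i=min(2*3^9,31)=31, bounds=[0,31]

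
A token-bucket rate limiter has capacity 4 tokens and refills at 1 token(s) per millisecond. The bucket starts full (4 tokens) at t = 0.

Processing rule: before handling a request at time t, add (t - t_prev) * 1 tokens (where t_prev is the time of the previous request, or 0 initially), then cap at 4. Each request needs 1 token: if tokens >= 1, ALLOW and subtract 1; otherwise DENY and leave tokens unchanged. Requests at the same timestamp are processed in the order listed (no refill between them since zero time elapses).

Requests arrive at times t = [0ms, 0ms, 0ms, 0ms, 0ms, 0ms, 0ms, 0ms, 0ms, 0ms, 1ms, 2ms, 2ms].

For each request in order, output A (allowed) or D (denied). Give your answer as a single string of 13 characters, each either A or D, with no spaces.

Simulating step by step:
  req#1 t=0ms: ALLOW
  req#2 t=0ms: ALLOW
  req#3 t=0ms: ALLOW
  req#4 t=0ms: ALLOW
  req#5 t=0ms: DENY
  req#6 t=0ms: DENY
  req#7 t=0ms: DENY
  req#8 t=0ms: DENY
  req#9 t=0ms: DENY
  req#10 t=0ms: DENY
  req#11 t=1ms: ALLOW
  req#12 t=2ms: ALLOW
  req#13 t=2ms: DENY

Answer: AAAADDDDDDAAD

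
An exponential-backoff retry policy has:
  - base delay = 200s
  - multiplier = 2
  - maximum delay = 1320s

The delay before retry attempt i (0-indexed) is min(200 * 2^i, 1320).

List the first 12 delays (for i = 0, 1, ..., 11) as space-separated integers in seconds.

Answer: 200 400 800 1320 1320 1320 1320 1320 1320 1320 1320 1320

Derivation:
Computing each delay:
  i=0: min(200*2^0, 1320) = 200
  i=1: min(200*2^1, 1320) = 400
  i=2: min(200*2^2, 1320) = 800
  i=3: min(200*2^3, 1320) = 1320
  i=4: min(200*2^4, 1320) = 1320
  i=5: min(200*2^5, 1320) = 1320
  i=6: min(200*2^6, 1320) = 1320
  i=7: min(200*2^7, 1320) = 1320
  i=8: min(200*2^8, 1320) = 1320
  i=9: min(200*2^9, 1320) = 1320
  i=10: min(200*2^10, 1320) = 1320
  i=11: min(200*2^11, 1320) = 1320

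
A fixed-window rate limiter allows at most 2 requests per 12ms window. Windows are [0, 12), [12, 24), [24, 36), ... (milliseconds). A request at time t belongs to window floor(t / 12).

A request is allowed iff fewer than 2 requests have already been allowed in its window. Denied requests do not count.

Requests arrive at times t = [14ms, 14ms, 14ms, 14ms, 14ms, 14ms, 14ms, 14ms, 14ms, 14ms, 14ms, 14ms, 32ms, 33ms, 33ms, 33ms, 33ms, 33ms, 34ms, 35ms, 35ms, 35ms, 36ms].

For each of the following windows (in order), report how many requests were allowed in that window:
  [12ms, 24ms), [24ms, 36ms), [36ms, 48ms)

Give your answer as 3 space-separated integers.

Processing requests:
  req#1 t=14ms (window 1): ALLOW
  req#2 t=14ms (window 1): ALLOW
  req#3 t=14ms (window 1): DENY
  req#4 t=14ms (window 1): DENY
  req#5 t=14ms (window 1): DENY
  req#6 t=14ms (window 1): DENY
  req#7 t=14ms (window 1): DENY
  req#8 t=14ms (window 1): DENY
  req#9 t=14ms (window 1): DENY
  req#10 t=14ms (window 1): DENY
  req#11 t=14ms (window 1): DENY
  req#12 t=14ms (window 1): DENY
  req#13 t=32ms (window 2): ALLOW
  req#14 t=33ms (window 2): ALLOW
  req#15 t=33ms (window 2): DENY
  req#16 t=33ms (window 2): DENY
  req#17 t=33ms (window 2): DENY
  req#18 t=33ms (window 2): DENY
  req#19 t=34ms (window 2): DENY
  req#20 t=35ms (window 2): DENY
  req#21 t=35ms (window 2): DENY
  req#22 t=35ms (window 2): DENY
  req#23 t=36ms (window 3): ALLOW

Allowed counts by window: 2 2 1

Answer: 2 2 1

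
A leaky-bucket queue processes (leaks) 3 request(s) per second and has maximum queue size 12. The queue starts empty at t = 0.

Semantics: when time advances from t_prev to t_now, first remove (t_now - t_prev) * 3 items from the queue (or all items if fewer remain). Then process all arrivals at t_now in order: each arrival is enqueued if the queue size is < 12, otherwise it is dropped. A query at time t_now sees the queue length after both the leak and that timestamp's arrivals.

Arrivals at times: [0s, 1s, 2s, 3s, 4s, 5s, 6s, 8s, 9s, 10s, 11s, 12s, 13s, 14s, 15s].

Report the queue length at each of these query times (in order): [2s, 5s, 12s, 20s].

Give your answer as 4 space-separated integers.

Queue lengths at query times:
  query t=2s: backlog = 1
  query t=5s: backlog = 1
  query t=12s: backlog = 1
  query t=20s: backlog = 0

Answer: 1 1 1 0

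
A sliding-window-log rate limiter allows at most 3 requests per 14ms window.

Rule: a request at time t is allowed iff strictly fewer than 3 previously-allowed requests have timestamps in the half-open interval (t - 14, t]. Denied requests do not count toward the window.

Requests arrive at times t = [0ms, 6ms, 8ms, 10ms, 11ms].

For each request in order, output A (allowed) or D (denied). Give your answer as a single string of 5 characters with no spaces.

Tracking allowed requests in the window:
  req#1 t=0ms: ALLOW
  req#2 t=6ms: ALLOW
  req#3 t=8ms: ALLOW
  req#4 t=10ms: DENY
  req#5 t=11ms: DENY

Answer: AAADD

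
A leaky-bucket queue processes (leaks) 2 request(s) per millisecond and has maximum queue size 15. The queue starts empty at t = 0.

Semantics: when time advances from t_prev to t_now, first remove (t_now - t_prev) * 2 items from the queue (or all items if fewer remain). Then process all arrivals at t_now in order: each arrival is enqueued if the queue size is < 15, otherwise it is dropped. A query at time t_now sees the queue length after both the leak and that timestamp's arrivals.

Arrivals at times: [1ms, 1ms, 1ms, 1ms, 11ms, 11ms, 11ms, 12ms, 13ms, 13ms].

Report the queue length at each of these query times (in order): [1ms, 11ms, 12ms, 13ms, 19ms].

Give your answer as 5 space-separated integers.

Answer: 4 3 2 2 0

Derivation:
Queue lengths at query times:
  query t=1ms: backlog = 4
  query t=11ms: backlog = 3
  query t=12ms: backlog = 2
  query t=13ms: backlog = 2
  query t=19ms: backlog = 0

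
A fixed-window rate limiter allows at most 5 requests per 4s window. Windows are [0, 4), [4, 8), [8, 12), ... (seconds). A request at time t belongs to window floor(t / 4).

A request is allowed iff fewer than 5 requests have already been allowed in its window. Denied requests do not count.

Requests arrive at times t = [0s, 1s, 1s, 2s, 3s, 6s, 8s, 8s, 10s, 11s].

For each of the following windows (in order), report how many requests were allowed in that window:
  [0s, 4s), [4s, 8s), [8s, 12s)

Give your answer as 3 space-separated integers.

Processing requests:
  req#1 t=0s (window 0): ALLOW
  req#2 t=1s (window 0): ALLOW
  req#3 t=1s (window 0): ALLOW
  req#4 t=2s (window 0): ALLOW
  req#5 t=3s (window 0): ALLOW
  req#6 t=6s (window 1): ALLOW
  req#7 t=8s (window 2): ALLOW
  req#8 t=8s (window 2): ALLOW
  req#9 t=10s (window 2): ALLOW
  req#10 t=11s (window 2): ALLOW

Allowed counts by window: 5 1 4

Answer: 5 1 4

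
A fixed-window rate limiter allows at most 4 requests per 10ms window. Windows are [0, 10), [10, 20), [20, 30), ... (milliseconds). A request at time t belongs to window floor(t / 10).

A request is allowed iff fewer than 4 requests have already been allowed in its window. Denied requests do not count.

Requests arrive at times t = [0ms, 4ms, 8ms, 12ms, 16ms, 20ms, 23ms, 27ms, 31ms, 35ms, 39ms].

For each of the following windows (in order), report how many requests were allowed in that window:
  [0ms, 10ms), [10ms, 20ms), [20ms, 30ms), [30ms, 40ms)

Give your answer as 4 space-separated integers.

Answer: 3 2 3 3

Derivation:
Processing requests:
  req#1 t=0ms (window 0): ALLOW
  req#2 t=4ms (window 0): ALLOW
  req#3 t=8ms (window 0): ALLOW
  req#4 t=12ms (window 1): ALLOW
  req#5 t=16ms (window 1): ALLOW
  req#6 t=20ms (window 2): ALLOW
  req#7 t=23ms (window 2): ALLOW
  req#8 t=27ms (window 2): ALLOW
  req#9 t=31ms (window 3): ALLOW
  req#10 t=35ms (window 3): ALLOW
  req#11 t=39ms (window 3): ALLOW

Allowed counts by window: 3 2 3 3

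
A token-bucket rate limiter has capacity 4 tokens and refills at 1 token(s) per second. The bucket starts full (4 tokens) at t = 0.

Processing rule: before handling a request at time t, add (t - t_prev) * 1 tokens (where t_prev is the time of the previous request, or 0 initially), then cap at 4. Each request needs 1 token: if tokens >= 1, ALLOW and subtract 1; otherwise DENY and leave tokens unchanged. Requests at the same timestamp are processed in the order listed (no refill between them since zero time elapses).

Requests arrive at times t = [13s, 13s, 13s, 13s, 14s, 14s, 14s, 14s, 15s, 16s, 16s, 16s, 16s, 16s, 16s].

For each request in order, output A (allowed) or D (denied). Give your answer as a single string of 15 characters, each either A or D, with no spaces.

Answer: AAAAADDDAADDDDD

Derivation:
Simulating step by step:
  req#1 t=13s: ALLOW
  req#2 t=13s: ALLOW
  req#3 t=13s: ALLOW
  req#4 t=13s: ALLOW
  req#5 t=14s: ALLOW
  req#6 t=14s: DENY
  req#7 t=14s: DENY
  req#8 t=14s: DENY
  req#9 t=15s: ALLOW
  req#10 t=16s: ALLOW
  req#11 t=16s: DENY
  req#12 t=16s: DENY
  req#13 t=16s: DENY
  req#14 t=16s: DENY
  req#15 t=16s: DENY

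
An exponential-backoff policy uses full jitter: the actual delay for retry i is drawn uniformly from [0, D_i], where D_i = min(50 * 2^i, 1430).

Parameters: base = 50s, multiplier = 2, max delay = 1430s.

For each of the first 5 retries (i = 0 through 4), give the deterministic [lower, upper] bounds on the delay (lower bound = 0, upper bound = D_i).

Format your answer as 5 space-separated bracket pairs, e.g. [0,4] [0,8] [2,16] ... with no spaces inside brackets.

Computing bounds per retry:
  i=0: D_i=min(50*2^0,1430)=50, bounds=[0,50]
  i=1: D_i=min(50*2^1,1430)=100, bounds=[0,100]
  i=2: D_i=min(50*2^2,1430)=200, bounds=[0,200]
  i=3: D_i=min(50*2^3,1430)=400, bounds=[0,400]
  i=4: D_i=min(50*2^4,1430)=800, bounds=[0,800]

Answer: [0,50] [0,100] [0,200] [0,400] [0,800]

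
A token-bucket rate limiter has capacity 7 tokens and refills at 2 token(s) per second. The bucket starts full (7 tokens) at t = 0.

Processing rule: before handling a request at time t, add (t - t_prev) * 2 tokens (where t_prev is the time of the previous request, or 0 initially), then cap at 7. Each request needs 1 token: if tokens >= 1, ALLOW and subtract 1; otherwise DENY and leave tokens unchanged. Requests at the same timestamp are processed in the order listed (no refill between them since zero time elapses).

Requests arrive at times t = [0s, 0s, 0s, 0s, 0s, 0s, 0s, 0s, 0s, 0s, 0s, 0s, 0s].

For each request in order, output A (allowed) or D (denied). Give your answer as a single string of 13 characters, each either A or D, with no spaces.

Simulating step by step:
  req#1 t=0s: ALLOW
  req#2 t=0s: ALLOW
  req#3 t=0s: ALLOW
  req#4 t=0s: ALLOW
  req#5 t=0s: ALLOW
  req#6 t=0s: ALLOW
  req#7 t=0s: ALLOW
  req#8 t=0s: DENY
  req#9 t=0s: DENY
  req#10 t=0s: DENY
  req#11 t=0s: DENY
  req#12 t=0s: DENY
  req#13 t=0s: DENY

Answer: AAAAAAADDDDDD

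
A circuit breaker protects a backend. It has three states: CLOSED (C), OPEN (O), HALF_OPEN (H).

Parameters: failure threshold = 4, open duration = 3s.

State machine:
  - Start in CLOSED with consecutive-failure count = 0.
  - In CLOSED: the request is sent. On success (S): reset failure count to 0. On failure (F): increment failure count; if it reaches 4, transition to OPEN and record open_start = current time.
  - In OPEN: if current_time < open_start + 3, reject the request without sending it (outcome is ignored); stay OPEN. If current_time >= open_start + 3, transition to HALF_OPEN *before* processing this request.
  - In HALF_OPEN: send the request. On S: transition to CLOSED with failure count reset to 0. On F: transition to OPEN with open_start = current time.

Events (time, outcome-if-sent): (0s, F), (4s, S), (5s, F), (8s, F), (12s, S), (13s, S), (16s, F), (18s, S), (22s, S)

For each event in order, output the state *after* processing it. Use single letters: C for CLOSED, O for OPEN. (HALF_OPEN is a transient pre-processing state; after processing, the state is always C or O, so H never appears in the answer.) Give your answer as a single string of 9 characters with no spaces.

Answer: CCCCCCCCC

Derivation:
State after each event:
  event#1 t=0s outcome=F: state=CLOSED
  event#2 t=4s outcome=S: state=CLOSED
  event#3 t=5s outcome=F: state=CLOSED
  event#4 t=8s outcome=F: state=CLOSED
  event#5 t=12s outcome=S: state=CLOSED
  event#6 t=13s outcome=S: state=CLOSED
  event#7 t=16s outcome=F: state=CLOSED
  event#8 t=18s outcome=S: state=CLOSED
  event#9 t=22s outcome=S: state=CLOSED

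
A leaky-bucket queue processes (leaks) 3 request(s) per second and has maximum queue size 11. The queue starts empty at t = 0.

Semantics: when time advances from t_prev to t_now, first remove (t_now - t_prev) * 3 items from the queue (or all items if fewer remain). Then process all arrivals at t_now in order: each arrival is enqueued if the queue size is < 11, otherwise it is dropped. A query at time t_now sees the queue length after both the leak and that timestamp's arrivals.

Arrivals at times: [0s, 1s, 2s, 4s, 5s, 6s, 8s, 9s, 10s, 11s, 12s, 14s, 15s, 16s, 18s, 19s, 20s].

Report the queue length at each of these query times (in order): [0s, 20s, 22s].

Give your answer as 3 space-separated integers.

Queue lengths at query times:
  query t=0s: backlog = 1
  query t=20s: backlog = 1
  query t=22s: backlog = 0

Answer: 1 1 0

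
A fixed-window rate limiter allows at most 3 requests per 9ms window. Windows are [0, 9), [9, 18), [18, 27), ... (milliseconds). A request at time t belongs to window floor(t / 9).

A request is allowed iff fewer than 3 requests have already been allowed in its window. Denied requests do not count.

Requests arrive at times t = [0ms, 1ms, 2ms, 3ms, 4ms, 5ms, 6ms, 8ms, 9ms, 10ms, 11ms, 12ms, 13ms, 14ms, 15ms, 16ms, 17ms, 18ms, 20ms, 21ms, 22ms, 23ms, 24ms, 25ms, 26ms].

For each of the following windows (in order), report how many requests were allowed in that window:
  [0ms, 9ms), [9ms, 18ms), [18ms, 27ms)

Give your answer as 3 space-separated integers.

Processing requests:
  req#1 t=0ms (window 0): ALLOW
  req#2 t=1ms (window 0): ALLOW
  req#3 t=2ms (window 0): ALLOW
  req#4 t=3ms (window 0): DENY
  req#5 t=4ms (window 0): DENY
  req#6 t=5ms (window 0): DENY
  req#7 t=6ms (window 0): DENY
  req#8 t=8ms (window 0): DENY
  req#9 t=9ms (window 1): ALLOW
  req#10 t=10ms (window 1): ALLOW
  req#11 t=11ms (window 1): ALLOW
  req#12 t=12ms (window 1): DENY
  req#13 t=13ms (window 1): DENY
  req#14 t=14ms (window 1): DENY
  req#15 t=15ms (window 1): DENY
  req#16 t=16ms (window 1): DENY
  req#17 t=17ms (window 1): DENY
  req#18 t=18ms (window 2): ALLOW
  req#19 t=20ms (window 2): ALLOW
  req#20 t=21ms (window 2): ALLOW
  req#21 t=22ms (window 2): DENY
  req#22 t=23ms (window 2): DENY
  req#23 t=24ms (window 2): DENY
  req#24 t=25ms (window 2): DENY
  req#25 t=26ms (window 2): DENY

Allowed counts by window: 3 3 3

Answer: 3 3 3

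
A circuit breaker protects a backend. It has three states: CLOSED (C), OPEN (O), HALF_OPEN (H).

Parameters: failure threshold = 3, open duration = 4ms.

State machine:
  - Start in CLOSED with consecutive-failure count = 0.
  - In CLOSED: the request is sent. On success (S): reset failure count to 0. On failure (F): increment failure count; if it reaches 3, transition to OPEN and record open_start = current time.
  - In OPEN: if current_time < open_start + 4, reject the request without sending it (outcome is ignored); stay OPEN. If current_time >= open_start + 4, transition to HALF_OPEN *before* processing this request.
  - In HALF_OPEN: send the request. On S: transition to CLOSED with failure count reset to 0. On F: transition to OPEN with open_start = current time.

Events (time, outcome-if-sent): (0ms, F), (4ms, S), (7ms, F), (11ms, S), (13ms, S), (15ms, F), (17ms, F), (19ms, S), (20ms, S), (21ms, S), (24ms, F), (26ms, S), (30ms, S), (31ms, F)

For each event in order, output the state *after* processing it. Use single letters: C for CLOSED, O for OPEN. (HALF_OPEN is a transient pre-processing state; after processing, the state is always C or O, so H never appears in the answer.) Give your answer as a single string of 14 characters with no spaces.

Answer: CCCCCCCCCCCCCC

Derivation:
State after each event:
  event#1 t=0ms outcome=F: state=CLOSED
  event#2 t=4ms outcome=S: state=CLOSED
  event#3 t=7ms outcome=F: state=CLOSED
  event#4 t=11ms outcome=S: state=CLOSED
  event#5 t=13ms outcome=S: state=CLOSED
  event#6 t=15ms outcome=F: state=CLOSED
  event#7 t=17ms outcome=F: state=CLOSED
  event#8 t=19ms outcome=S: state=CLOSED
  event#9 t=20ms outcome=S: state=CLOSED
  event#10 t=21ms outcome=S: state=CLOSED
  event#11 t=24ms outcome=F: state=CLOSED
  event#12 t=26ms outcome=S: state=CLOSED
  event#13 t=30ms outcome=S: state=CLOSED
  event#14 t=31ms outcome=F: state=CLOSED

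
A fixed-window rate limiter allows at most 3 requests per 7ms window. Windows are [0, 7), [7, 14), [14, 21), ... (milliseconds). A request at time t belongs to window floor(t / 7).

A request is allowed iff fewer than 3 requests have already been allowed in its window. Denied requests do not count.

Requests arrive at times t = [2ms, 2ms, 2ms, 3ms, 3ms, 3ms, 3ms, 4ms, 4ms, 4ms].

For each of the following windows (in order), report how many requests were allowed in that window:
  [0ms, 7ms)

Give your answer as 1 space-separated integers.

Processing requests:
  req#1 t=2ms (window 0): ALLOW
  req#2 t=2ms (window 0): ALLOW
  req#3 t=2ms (window 0): ALLOW
  req#4 t=3ms (window 0): DENY
  req#5 t=3ms (window 0): DENY
  req#6 t=3ms (window 0): DENY
  req#7 t=3ms (window 0): DENY
  req#8 t=4ms (window 0): DENY
  req#9 t=4ms (window 0): DENY
  req#10 t=4ms (window 0): DENY

Allowed counts by window: 3

Answer: 3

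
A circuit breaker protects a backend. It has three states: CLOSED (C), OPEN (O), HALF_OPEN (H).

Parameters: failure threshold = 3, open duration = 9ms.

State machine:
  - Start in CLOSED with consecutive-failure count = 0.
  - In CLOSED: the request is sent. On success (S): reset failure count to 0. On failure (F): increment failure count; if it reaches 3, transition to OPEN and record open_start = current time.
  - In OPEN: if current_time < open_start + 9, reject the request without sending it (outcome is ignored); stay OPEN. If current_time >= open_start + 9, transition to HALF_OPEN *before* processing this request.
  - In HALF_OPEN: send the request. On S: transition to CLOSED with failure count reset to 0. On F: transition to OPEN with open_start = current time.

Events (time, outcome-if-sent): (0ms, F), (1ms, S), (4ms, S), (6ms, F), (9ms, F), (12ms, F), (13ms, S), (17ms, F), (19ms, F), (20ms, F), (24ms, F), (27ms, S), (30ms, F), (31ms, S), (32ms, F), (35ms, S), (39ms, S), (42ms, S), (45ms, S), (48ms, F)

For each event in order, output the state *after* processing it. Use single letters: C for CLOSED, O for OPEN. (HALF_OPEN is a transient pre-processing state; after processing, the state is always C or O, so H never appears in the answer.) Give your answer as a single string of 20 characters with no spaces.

Answer: CCCCCOOOOOOOOOOCCCCC

Derivation:
State after each event:
  event#1 t=0ms outcome=F: state=CLOSED
  event#2 t=1ms outcome=S: state=CLOSED
  event#3 t=4ms outcome=S: state=CLOSED
  event#4 t=6ms outcome=F: state=CLOSED
  event#5 t=9ms outcome=F: state=CLOSED
  event#6 t=12ms outcome=F: state=OPEN
  event#7 t=13ms outcome=S: state=OPEN
  event#8 t=17ms outcome=F: state=OPEN
  event#9 t=19ms outcome=F: state=OPEN
  event#10 t=20ms outcome=F: state=OPEN
  event#11 t=24ms outcome=F: state=OPEN
  event#12 t=27ms outcome=S: state=OPEN
  event#13 t=30ms outcome=F: state=OPEN
  event#14 t=31ms outcome=S: state=OPEN
  event#15 t=32ms outcome=F: state=OPEN
  event#16 t=35ms outcome=S: state=CLOSED
  event#17 t=39ms outcome=S: state=CLOSED
  event#18 t=42ms outcome=S: state=CLOSED
  event#19 t=45ms outcome=S: state=CLOSED
  event#20 t=48ms outcome=F: state=CLOSED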